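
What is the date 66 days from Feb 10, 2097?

April 17, 2097

Counting forward 66 days from February 10, 2097.
February has 28 days, so 28 − 10 = 18 days remain after February 10, 2097; 66 − 18 = 48 left.
March 2097 has 31 days: 48 − 31 = 17 left.
17 days into April 2097 → April 17, 2097.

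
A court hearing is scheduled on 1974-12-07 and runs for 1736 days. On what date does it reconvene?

Advancing 1736 days from December 7, 1974.
December has 31 days, so 31 − 7 = 24 days remain after December 7, 1974; 1736 − 24 = 1712 left.
January 1975 has 31 days: 1712 − 31 = 1681 left.
February 1975 has 28 days (1975 is not a leap year): 1681 − 28 = 1653 left.
March 1975 has 31 days: 1653 − 31 = 1622 left.
April 1975 has 30 days: 1622 − 30 = 1592 left.
May 1975 has 31 days: 1592 − 31 = 1561 left.
June 1975 has 30 days: 1561 − 30 = 1531 left.
July 1975 has 31 days: 1531 − 31 = 1500 left.
August 1975 has 31 days: 1500 − 31 = 1469 left.
September 1975 has 30 days: 1469 − 30 = 1439 left.
October 1975 has 31 days: 1439 − 31 = 1408 left.
November 1975 has 30 days: 1408 − 30 = 1378 left.
December 1975 has 31 days: 1378 − 31 = 1347 left.
January 1976 has 31 days: 1347 − 31 = 1316 left.
February 1976 has 29 days (1976 is a leap year): 1316 − 29 = 1287 left.
March 1976 has 31 days: 1287 − 31 = 1256 left.
April 1976 has 30 days: 1256 − 30 = 1226 left.
May 1976 has 31 days: 1226 − 31 = 1195 left.
June 1976 has 30 days: 1195 − 30 = 1165 left.
July 1976 has 31 days: 1165 − 31 = 1134 left.
August 1976 has 31 days: 1134 − 31 = 1103 left.
September 1976 has 30 days: 1103 − 30 = 1073 left.
October 1976 has 31 days: 1073 − 31 = 1042 left.
November 1976 has 30 days: 1042 − 30 = 1012 left.
December 1976 has 31 days: 1012 − 31 = 981 left.
January 1977 has 31 days: 981 − 31 = 950 left.
February 1977 has 28 days (1977 is not a leap year): 950 − 28 = 922 left.
March 1977 has 31 days: 922 − 31 = 891 left.
April 1977 has 30 days: 891 − 30 = 861 left.
May 1977 has 31 days: 861 − 31 = 830 left.
June 1977 has 30 days: 830 − 30 = 800 left.
July 1977 has 31 days: 800 − 31 = 769 left.
August 1977 has 31 days: 769 − 31 = 738 left.
September 1977 has 30 days: 738 − 30 = 708 left.
October 1977 has 31 days: 708 − 31 = 677 left.
November 1977 has 30 days: 677 − 30 = 647 left.
December 1977 has 31 days: 647 − 31 = 616 left.
January 1978 has 31 days: 616 − 31 = 585 left.
February 1978 has 28 days (1978 is not a leap year): 585 − 28 = 557 left.
March 1978 has 31 days: 557 − 31 = 526 left.
April 1978 has 30 days: 526 − 30 = 496 left.
May 1978 has 31 days: 496 − 31 = 465 left.
June 1978 has 30 days: 465 − 30 = 435 left.
July 1978 has 31 days: 435 − 31 = 404 left.
August 1978 has 31 days: 404 − 31 = 373 left.
September 1978 has 30 days: 373 − 30 = 343 left.
October 1978 has 31 days: 343 − 31 = 312 left.
November 1978 has 30 days: 312 − 30 = 282 left.
December 1978 has 31 days: 282 − 31 = 251 left.
January 1979 has 31 days: 251 − 31 = 220 left.
February 1979 has 28 days (1979 is not a leap year): 220 − 28 = 192 left.
March 1979 has 31 days: 192 − 31 = 161 left.
April 1979 has 30 days: 161 − 30 = 131 left.
May 1979 has 31 days: 131 − 31 = 100 left.
June 1979 has 30 days: 100 − 30 = 70 left.
July 1979 has 31 days: 70 − 31 = 39 left.
August 1979 has 31 days: 39 − 31 = 8 left.
8 days into September 1979 → September 8, 1979.

September 8, 1979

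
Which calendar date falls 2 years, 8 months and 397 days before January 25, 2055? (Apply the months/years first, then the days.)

Counting back 2 years, 8 months and 397 days from January 25, 2055: first the month/year part, then the days.
-2 years → 2053; month 1 − 8 = -7, which is month 5 of year 2052 → May 2052.
Day 25 is valid in May, giving May 25, 2052.
Now subtract 397 days from May 25, 2052.
Going back 25 days from May 25, 2052 reaches the end of the previous month; 397 − 25 = 372 left.
April 2052 has 30 days: 372 − 30 = 342 left.
March 2052 has 31 days: 342 − 31 = 311 left.
February 2052 has 29 days (2052 is a leap year): 311 − 29 = 282 left.
January 2052 has 31 days: 282 − 31 = 251 left.
December 2051 has 31 days: 251 − 31 = 220 left.
November 2051 has 30 days: 220 − 30 = 190 left.
October 2051 has 31 days: 190 − 31 = 159 left.
September 2051 has 30 days: 159 − 30 = 129 left.
August 2051 has 31 days: 129 − 31 = 98 left.
July 2051 has 31 days: 98 − 31 = 67 left.
June 2051 has 30 days: 67 − 30 = 37 left.
May 2051 has 31 days: 37 − 31 = 6 left.
April 2051 has 30 days; 30 − 6 = 24 → April 24, 2051.

April 24, 2051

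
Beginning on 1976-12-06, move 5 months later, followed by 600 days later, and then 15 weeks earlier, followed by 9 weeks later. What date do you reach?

Counting forward 5 months from December 6, 1976:
month 12 + 5 = 17, which is month 5 of year 1977 → May 1977.
Day 6 is valid in May, giving May 6, 1977.
Counting forward 600 days from May 6, 1977:
May has 31 days, so 31 − 6 = 25 days remain after May 6, 1977; 600 − 25 = 575 left.
June 1977 has 30 days: 575 − 30 = 545 left.
July 1977 has 31 days: 545 − 31 = 514 left.
August 1977 has 31 days: 514 − 31 = 483 left.
September 1977 has 30 days: 483 − 30 = 453 left.
October 1977 has 31 days: 453 − 31 = 422 left.
November 1977 has 30 days: 422 − 30 = 392 left.
December 1977 has 31 days: 392 − 31 = 361 left.
January 1978 has 31 days: 361 − 31 = 330 left.
February 1978 has 28 days (1978 is not a leap year): 330 − 28 = 302 left.
March 1978 has 31 days: 302 − 31 = 271 left.
April 1978 has 30 days: 271 − 30 = 241 left.
May 1978 has 31 days: 241 − 31 = 210 left.
June 1978 has 30 days: 210 − 30 = 180 left.
July 1978 has 31 days: 180 − 31 = 149 left.
August 1978 has 31 days: 149 − 31 = 118 left.
September 1978 has 30 days: 118 − 30 = 88 left.
October 1978 has 31 days: 88 − 31 = 57 left.
November 1978 has 30 days: 57 − 30 = 27 left.
27 days into December 1978 → December 27, 1978.
Subtracting 15 weeks (= 105 days) from December 27, 1978:
Going back 27 days from December 27, 1978 reaches the end of the previous month; 105 − 27 = 78 left.
November 1978 has 30 days: 78 − 30 = 48 left.
October 1978 has 31 days: 48 − 31 = 17 left.
September 1978 has 30 days; 30 − 17 = 13 → September 13, 1978.
Advancing 9 weeks (= 63 days) from September 13, 1978:
September has 30 days, so 30 − 13 = 17 days remain after September 13, 1978; 63 − 17 = 46 left.
October 1978 has 31 days: 46 − 31 = 15 left.
15 days into November 1978 → November 15, 1978.

November 15, 1978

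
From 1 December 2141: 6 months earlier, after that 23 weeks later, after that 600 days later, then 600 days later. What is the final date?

February 21, 2145

Counting back 6 months from December 1, 2141:
month 12 − 6 = 6 → June 2141.
Day 1 is valid in June, giving June 1, 2141.
Adding 23 weeks (= 161 days) from June 1, 2141:
June has 30 days, so 30 − 1 = 29 days remain after June 1, 2141; 161 − 29 = 132 left.
July 2141 has 31 days: 132 − 31 = 101 left.
August 2141 has 31 days: 101 − 31 = 70 left.
September 2141 has 30 days: 70 − 30 = 40 left.
October 2141 has 31 days: 40 − 31 = 9 left.
9 days into November 2141 → November 9, 2141.
Adding 600 days from November 9, 2141:
November has 30 days, so 30 − 9 = 21 days remain after November 9, 2141; 600 − 21 = 579 left.
December 2141 has 31 days: 579 − 31 = 548 left.
January 2142 has 31 days: 548 − 31 = 517 left.
February 2142 has 28 days (2142 is not a leap year): 517 − 28 = 489 left.
March 2142 has 31 days: 489 − 31 = 458 left.
April 2142 has 30 days: 458 − 30 = 428 left.
May 2142 has 31 days: 428 − 31 = 397 left.
June 2142 has 30 days: 397 − 30 = 367 left.
July 2142 has 31 days: 367 − 31 = 336 left.
August 2142 has 31 days: 336 − 31 = 305 left.
September 2142 has 30 days: 305 − 30 = 275 left.
October 2142 has 31 days: 275 − 31 = 244 left.
November 2142 has 30 days: 244 − 30 = 214 left.
December 2142 has 31 days: 214 − 31 = 183 left.
January 2143 has 31 days: 183 − 31 = 152 left.
February 2143 has 28 days (2143 is not a leap year): 152 − 28 = 124 left.
March 2143 has 31 days: 124 − 31 = 93 left.
April 2143 has 30 days: 93 − 30 = 63 left.
May 2143 has 31 days: 63 − 31 = 32 left.
June 2143 has 30 days: 32 − 30 = 2 left.
2 days into July 2143 → July 2, 2143.
Advancing 600 days from July 2, 2143:
July has 31 days, so 31 − 2 = 29 days remain after July 2, 2143; 600 − 29 = 571 left.
August 2143 has 31 days: 571 − 31 = 540 left.
September 2143 has 30 days: 540 − 30 = 510 left.
October 2143 has 31 days: 510 − 31 = 479 left.
November 2143 has 30 days: 479 − 30 = 449 left.
December 2143 has 31 days: 449 − 31 = 418 left.
January 2144 has 31 days: 418 − 31 = 387 left.
February 2144 has 29 days (2144 is a leap year): 387 − 29 = 358 left.
March 2144 has 31 days: 358 − 31 = 327 left.
April 2144 has 30 days: 327 − 30 = 297 left.
May 2144 has 31 days: 297 − 31 = 266 left.
June 2144 has 30 days: 266 − 30 = 236 left.
July 2144 has 31 days: 236 − 31 = 205 left.
August 2144 has 31 days: 205 − 31 = 174 left.
September 2144 has 30 days: 174 − 30 = 144 left.
October 2144 has 31 days: 144 − 31 = 113 left.
November 2144 has 30 days: 113 − 30 = 83 left.
December 2144 has 31 days: 83 − 31 = 52 left.
January 2145 has 31 days: 52 − 31 = 21 left.
21 days into February 2145 → February 21, 2145.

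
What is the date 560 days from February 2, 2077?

Counting forward 560 days from February 2, 2077.
February has 28 days, so 28 − 2 = 26 days remain after February 2, 2077; 560 − 26 = 534 left.
March 2077 has 31 days: 534 − 31 = 503 left.
April 2077 has 30 days: 503 − 30 = 473 left.
May 2077 has 31 days: 473 − 31 = 442 left.
June 2077 has 30 days: 442 − 30 = 412 left.
July 2077 has 31 days: 412 − 31 = 381 left.
August 2077 has 31 days: 381 − 31 = 350 left.
September 2077 has 30 days: 350 − 30 = 320 left.
October 2077 has 31 days: 320 − 31 = 289 left.
November 2077 has 30 days: 289 − 30 = 259 left.
December 2077 has 31 days: 259 − 31 = 228 left.
January 2078 has 31 days: 228 − 31 = 197 left.
February 2078 has 28 days (2078 is not a leap year): 197 − 28 = 169 left.
March 2078 has 31 days: 169 − 31 = 138 left.
April 2078 has 30 days: 138 − 30 = 108 left.
May 2078 has 31 days: 108 − 31 = 77 left.
June 2078 has 30 days: 77 − 30 = 47 left.
July 2078 has 31 days: 47 − 31 = 16 left.
16 days into August 2078 → August 16, 2078.

August 16, 2078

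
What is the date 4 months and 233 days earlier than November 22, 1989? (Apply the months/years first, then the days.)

Going back 4 months and 233 days from November 22, 1989: first the month/year part, then the days.
month 11 − 4 = 7 → July 1989.
Day 22 is valid in July, giving July 22, 1989.
Now subtract 233 days from July 22, 1989.
Going back 22 days from July 22, 1989 reaches the end of the previous month; 233 − 22 = 211 left.
June 1989 has 30 days: 211 − 30 = 181 left.
May 1989 has 31 days: 181 − 31 = 150 left.
April 1989 has 30 days: 150 − 30 = 120 left.
March 1989 has 31 days: 120 − 31 = 89 left.
February 1989 has 28 days (1989 is not a leap year): 89 − 28 = 61 left.
January 1989 has 31 days: 61 − 31 = 30 left.
December 1988 has 31 days; 31 − 30 = 1 → December 1, 1988.

December 1, 1988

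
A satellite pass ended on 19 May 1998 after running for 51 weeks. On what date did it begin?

Going back 51 weeks = 357 days from May 19, 1998.
Going back 19 days from May 19, 1998 reaches the end of the previous month; 357 − 19 = 338 left.
April 1998 has 30 days: 338 − 30 = 308 left.
March 1998 has 31 days: 308 − 31 = 277 left.
February 1998 has 28 days (1998 is not a leap year): 277 − 28 = 249 left.
January 1998 has 31 days: 249 − 31 = 218 left.
December 1997 has 31 days: 218 − 31 = 187 left.
November 1997 has 30 days: 187 − 30 = 157 left.
October 1997 has 31 days: 157 − 31 = 126 left.
September 1997 has 30 days: 126 − 30 = 96 left.
August 1997 has 31 days: 96 − 31 = 65 left.
July 1997 has 31 days: 65 − 31 = 34 left.
June 1997 has 30 days: 34 − 30 = 4 left.
May 1997 has 31 days; 31 − 4 = 27 → May 27, 1997.

May 27, 1997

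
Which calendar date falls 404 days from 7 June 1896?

Counting forward 404 days from June 7, 1896.
June has 30 days, so 30 − 7 = 23 days remain after June 7, 1896; 404 − 23 = 381 left.
July 1896 has 31 days: 381 − 31 = 350 left.
August 1896 has 31 days: 350 − 31 = 319 left.
September 1896 has 30 days: 319 − 30 = 289 left.
October 1896 has 31 days: 289 − 31 = 258 left.
November 1896 has 30 days: 258 − 30 = 228 left.
December 1896 has 31 days: 228 − 31 = 197 left.
January 1897 has 31 days: 197 − 31 = 166 left.
February 1897 has 28 days (1897 is not a leap year): 166 − 28 = 138 left.
March 1897 has 31 days: 138 − 31 = 107 left.
April 1897 has 30 days: 107 − 30 = 77 left.
May 1897 has 31 days: 77 − 31 = 46 left.
June 1897 has 30 days: 46 − 30 = 16 left.
16 days into July 1897 → July 16, 1897.

July 16, 1897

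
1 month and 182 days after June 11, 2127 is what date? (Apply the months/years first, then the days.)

Advancing 1 month and 182 days from June 11, 2127: first the month/year part, then the days.
month 6 + 1 = 7 → July 2127.
Day 11 is valid in July, giving July 11, 2127.
Now add 182 days from July 11, 2127.
July has 31 days, so 31 − 11 = 20 days remain after July 11, 2127; 182 − 20 = 162 left.
August 2127 has 31 days: 162 − 31 = 131 left.
September 2127 has 30 days: 131 − 30 = 101 left.
October 2127 has 31 days: 101 − 31 = 70 left.
November 2127 has 30 days: 70 − 30 = 40 left.
December 2127 has 31 days: 40 − 31 = 9 left.
9 days into January 2128 → January 9, 2128.

January 9, 2128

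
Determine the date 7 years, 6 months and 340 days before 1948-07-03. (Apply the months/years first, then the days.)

January 29, 1940

Counting back 7 years, 6 months and 340 days from July 3, 1948: first the month/year part, then the days.
-7 years → 1941; month 7 − 6 = 1 → January 1941.
Day 3 is valid in January, giving January 3, 1941.
Now subtract 340 days from January 3, 1941.
Going back 3 days from January 3, 1941 reaches the end of the previous month; 340 − 3 = 337 left.
December 1940 has 31 days: 337 − 31 = 306 left.
November 1940 has 30 days: 306 − 30 = 276 left.
October 1940 has 31 days: 276 − 31 = 245 left.
September 1940 has 30 days: 245 − 30 = 215 left.
August 1940 has 31 days: 215 − 31 = 184 left.
July 1940 has 31 days: 184 − 31 = 153 left.
June 1940 has 30 days: 153 − 30 = 123 left.
May 1940 has 31 days: 123 − 31 = 92 left.
April 1940 has 30 days: 92 − 30 = 62 left.
March 1940 has 31 days: 62 − 31 = 31 left.
February 1940 has 29 days (1940 is a leap year): 31 − 29 = 2 left.
January 1940 has 31 days; 31 − 2 = 29 → January 29, 1940.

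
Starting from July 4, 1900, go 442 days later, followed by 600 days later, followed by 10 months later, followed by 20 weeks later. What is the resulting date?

Advancing 442 days from July 4, 1900:
July has 31 days, so 31 − 4 = 27 days remain after July 4, 1900; 442 − 27 = 415 left.
August 1900 has 31 days: 415 − 31 = 384 left.
September 1900 has 30 days: 384 − 30 = 354 left.
October 1900 has 31 days: 354 − 31 = 323 left.
November 1900 has 30 days: 323 − 30 = 293 left.
December 1900 has 31 days: 293 − 31 = 262 left.
January 1901 has 31 days: 262 − 31 = 231 left.
February 1901 has 28 days (1901 is not a leap year): 231 − 28 = 203 left.
March 1901 has 31 days: 203 − 31 = 172 left.
April 1901 has 30 days: 172 − 30 = 142 left.
May 1901 has 31 days: 142 − 31 = 111 left.
June 1901 has 30 days: 111 − 30 = 81 left.
July 1901 has 31 days: 81 − 31 = 50 left.
August 1901 has 31 days: 50 − 31 = 19 left.
19 days into September 1901 → September 19, 1901.
Advancing 600 days from September 19, 1901:
September has 30 days, so 30 − 19 = 11 days remain after September 19, 1901; 600 − 11 = 589 left.
October 1901 has 31 days: 589 − 31 = 558 left.
November 1901 has 30 days: 558 − 30 = 528 left.
December 1901 has 31 days: 528 − 31 = 497 left.
January 1902 has 31 days: 497 − 31 = 466 left.
February 1902 has 28 days (1902 is not a leap year): 466 − 28 = 438 left.
March 1902 has 31 days: 438 − 31 = 407 left.
April 1902 has 30 days: 407 − 30 = 377 left.
May 1902 has 31 days: 377 − 31 = 346 left.
June 1902 has 30 days: 346 − 30 = 316 left.
July 1902 has 31 days: 316 − 31 = 285 left.
August 1902 has 31 days: 285 − 31 = 254 left.
September 1902 has 30 days: 254 − 30 = 224 left.
October 1902 has 31 days: 224 − 31 = 193 left.
November 1902 has 30 days: 193 − 30 = 163 left.
December 1902 has 31 days: 163 − 31 = 132 left.
January 1903 has 31 days: 132 − 31 = 101 left.
February 1903 has 28 days (1903 is not a leap year): 101 − 28 = 73 left.
March 1903 has 31 days: 73 − 31 = 42 left.
April 1903 has 30 days: 42 − 30 = 12 left.
12 days into May 1903 → May 12, 1903.
Advancing 10 months from May 12, 1903:
month 5 + 10 = 15, which is month 3 of year 1904 → March 1904.
Day 12 is valid in March, giving March 12, 1904.
Advancing 20 weeks (= 140 days) from March 12, 1904:
March has 31 days, so 31 − 12 = 19 days remain after March 12, 1904; 140 − 19 = 121 left.
April 1904 has 30 days: 121 − 30 = 91 left.
May 1904 has 31 days: 91 − 31 = 60 left.
June 1904 has 30 days: 60 − 30 = 30 left.
30 days into July 1904 → July 30, 1904.

July 30, 1904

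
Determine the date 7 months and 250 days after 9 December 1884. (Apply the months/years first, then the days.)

Advancing 7 months and 250 days from December 9, 1884: first the month/year part, then the days.
month 12 + 7 = 19, which is month 7 of year 1885 → July 1885.
Day 9 is valid in July, giving July 9, 1885.
Now add 250 days from July 9, 1885.
July has 31 days, so 31 − 9 = 22 days remain after July 9, 1885; 250 − 22 = 228 left.
August 1885 has 31 days: 228 − 31 = 197 left.
September 1885 has 30 days: 197 − 30 = 167 left.
October 1885 has 31 days: 167 − 31 = 136 left.
November 1885 has 30 days: 136 − 30 = 106 left.
December 1885 has 31 days: 106 − 31 = 75 left.
January 1886 has 31 days: 75 − 31 = 44 left.
February 1886 has 28 days (1886 is not a leap year): 44 − 28 = 16 left.
16 days into March 1886 → March 16, 1886.

March 16, 1886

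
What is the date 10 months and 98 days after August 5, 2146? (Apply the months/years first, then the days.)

September 11, 2147

Adding 10 months and 98 days from August 5, 2146: first the month/year part, then the days.
month 8 + 10 = 18, which is month 6 of year 2147 → June 2147.
Day 5 is valid in June, giving June 5, 2147.
Now add 98 days from June 5, 2147.
June has 30 days, so 30 − 5 = 25 days remain after June 5, 2147; 98 − 25 = 73 left.
July 2147 has 31 days: 73 − 31 = 42 left.
August 2147 has 31 days: 42 − 31 = 11 left.
11 days into September 2147 → September 11, 2147.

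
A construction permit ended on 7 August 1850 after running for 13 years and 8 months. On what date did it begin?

December 7, 1836

Subtracting 13 years and 8 months from August 7, 1850.
-13 years → 1837; month 8 − 8 = 0, which is month 12 of year 1836 → December 1836.
Day 7 is valid in December, giving December 7, 1836.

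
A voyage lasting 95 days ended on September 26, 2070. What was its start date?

Going back 95 days from September 26, 2070.
Going back 26 days from September 26, 2070 reaches the end of the previous month; 95 − 26 = 69 left.
August 2070 has 31 days: 69 − 31 = 38 left.
July 2070 has 31 days: 38 − 31 = 7 left.
June 2070 has 30 days; 30 − 7 = 23 → June 23, 2070.

June 23, 2070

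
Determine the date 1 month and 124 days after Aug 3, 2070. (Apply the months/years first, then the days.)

Advancing 1 month and 124 days from August 3, 2070: first the month/year part, then the days.
month 8 + 1 = 9 → September 2070.
Day 3 is valid in September, giving September 3, 2070.
Now add 124 days from September 3, 2070.
September has 30 days, so 30 − 3 = 27 days remain after September 3, 2070; 124 − 27 = 97 left.
October 2070 has 31 days: 97 − 31 = 66 left.
November 2070 has 30 days: 66 − 30 = 36 left.
December 2070 has 31 days: 36 − 31 = 5 left.
5 days into January 2071 → January 5, 2071.

January 5, 2071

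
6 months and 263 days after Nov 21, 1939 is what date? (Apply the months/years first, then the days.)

February 8, 1941

Adding 6 months and 263 days from November 21, 1939: first the month/year part, then the days.
month 11 + 6 = 17, which is month 5 of year 1940 → May 1940.
Day 21 is valid in May, giving May 21, 1940.
Now add 263 days from May 21, 1940.
May has 31 days, so 31 − 21 = 10 days remain after May 21, 1940; 263 − 10 = 253 left.
June 1940 has 30 days: 253 − 30 = 223 left.
July 1940 has 31 days: 223 − 31 = 192 left.
August 1940 has 31 days: 192 − 31 = 161 left.
September 1940 has 30 days: 161 − 30 = 131 left.
October 1940 has 31 days: 131 − 31 = 100 left.
November 1940 has 30 days: 100 − 30 = 70 left.
December 1940 has 31 days: 70 − 31 = 39 left.
January 1941 has 31 days: 39 − 31 = 8 left.
8 days into February 1941 → February 8, 1941.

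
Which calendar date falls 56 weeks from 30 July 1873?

Counting forward 56 weeks = 392 days from July 30, 1873.
July has 31 days, so 31 − 30 = 1 day remains after July 30, 1873; 392 − 1 = 391 left.
August 1873 has 31 days: 391 − 31 = 360 left.
September 1873 has 30 days: 360 − 30 = 330 left.
October 1873 has 31 days: 330 − 31 = 299 left.
November 1873 has 30 days: 299 − 30 = 269 left.
December 1873 has 31 days: 269 − 31 = 238 left.
January 1874 has 31 days: 238 − 31 = 207 left.
February 1874 has 28 days (1874 is not a leap year): 207 − 28 = 179 left.
March 1874 has 31 days: 179 − 31 = 148 left.
April 1874 has 30 days: 148 − 30 = 118 left.
May 1874 has 31 days: 118 − 31 = 87 left.
June 1874 has 30 days: 87 − 30 = 57 left.
July 1874 has 31 days: 57 − 31 = 26 left.
26 days into August 1874 → August 26, 1874.

August 26, 1874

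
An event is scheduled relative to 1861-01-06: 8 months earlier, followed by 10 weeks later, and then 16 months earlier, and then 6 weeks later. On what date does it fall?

Going back 8 months from January 6, 1861:
month 1 − 8 = -7, which is month 5 of year 1860 → May 1860.
Day 6 is valid in May, giving May 6, 1860.
Counting forward 10 weeks (= 70 days) from May 6, 1860:
May has 31 days, so 31 − 6 = 25 days remain after May 6, 1860; 70 − 25 = 45 left.
June 1860 has 30 days: 45 − 30 = 15 left.
15 days into July 1860 → July 15, 1860.
Counting back 16 months from July 15, 1860:
month 7 − 16 = -9, which is month 3 of year 1859 → March 1859.
Day 15 is valid in March, giving March 15, 1859.
Advancing 6 weeks (= 42 days) from March 15, 1859:
March has 31 days, so 31 − 15 = 16 days remain after March 15, 1859; 42 − 16 = 26 left.
26 days into April 1859 → April 26, 1859.

April 26, 1859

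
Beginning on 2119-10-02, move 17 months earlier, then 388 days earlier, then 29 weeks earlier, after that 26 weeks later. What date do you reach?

March 19, 2117

Subtracting 17 months from October 2, 2119:
month 10 − 17 = -7, which is month 5 of year 2118 → May 2118.
Day 2 is valid in May, giving May 2, 2118.
Counting back 388 days from May 2, 2118:
Going back 2 days from May 2, 2118 reaches the end of the previous month; 388 − 2 = 386 left.
April 2118 has 30 days: 386 − 30 = 356 left.
March 2118 has 31 days: 356 − 31 = 325 left.
February 2118 has 28 days (2118 is not a leap year): 325 − 28 = 297 left.
January 2118 has 31 days: 297 − 31 = 266 left.
December 2117 has 31 days: 266 − 31 = 235 left.
November 2117 has 30 days: 235 − 30 = 205 left.
October 2117 has 31 days: 205 − 31 = 174 left.
September 2117 has 30 days: 174 − 30 = 144 left.
August 2117 has 31 days: 144 − 31 = 113 left.
July 2117 has 31 days: 113 − 31 = 82 left.
June 2117 has 30 days: 82 − 30 = 52 left.
May 2117 has 31 days: 52 − 31 = 21 left.
April 2117 has 30 days; 30 − 21 = 9 → April 9, 2117.
Counting back 29 weeks (= 203 days) from April 9, 2117:
Going back 9 days from April 9, 2117 reaches the end of the previous month; 203 − 9 = 194 left.
March 2117 has 31 days: 194 − 31 = 163 left.
February 2117 has 28 days (2117 is not a leap year): 163 − 28 = 135 left.
January 2117 has 31 days: 135 − 31 = 104 left.
December 2116 has 31 days: 104 − 31 = 73 left.
November 2116 has 30 days: 73 − 30 = 43 left.
October 2116 has 31 days: 43 − 31 = 12 left.
September 2116 has 30 days; 30 − 12 = 18 → September 18, 2116.
Adding 26 weeks (= 182 days) from September 18, 2116:
September has 30 days, so 30 − 18 = 12 days remain after September 18, 2116; 182 − 12 = 170 left.
October 2116 has 31 days: 170 − 31 = 139 left.
November 2116 has 30 days: 139 − 30 = 109 left.
December 2116 has 31 days: 109 − 31 = 78 left.
January 2117 has 31 days: 78 − 31 = 47 left.
February 2117 has 28 days (2117 is not a leap year): 47 − 28 = 19 left.
19 days into March 2117 → March 19, 2117.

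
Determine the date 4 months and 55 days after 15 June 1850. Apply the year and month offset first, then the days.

Advancing 4 months and 55 days from June 15, 1850: first the month/year part, then the days.
month 6 + 4 = 10 → October 1850.
Day 15 is valid in October, giving October 15, 1850.
Now add 55 days from October 15, 1850.
October has 31 days, so 31 − 15 = 16 days remain after October 15, 1850; 55 − 16 = 39 left.
November 1850 has 30 days: 39 − 30 = 9 left.
9 days into December 1850 → December 9, 1850.

December 9, 1850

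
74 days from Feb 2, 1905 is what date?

April 17, 1905

Counting forward 74 days from February 2, 1905.
February has 28 days, so 28 − 2 = 26 days remain after February 2, 1905; 74 − 26 = 48 left.
March 1905 has 31 days: 48 − 31 = 17 left.
17 days into April 1905 → April 17, 1905.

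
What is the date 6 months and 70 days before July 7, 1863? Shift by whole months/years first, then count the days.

October 29, 1862

Counting back 6 months and 70 days from July 7, 1863: first the month/year part, then the days.
month 7 − 6 = 1 → January 1863.
Day 7 is valid in January, giving January 7, 1863.
Now subtract 70 days from January 7, 1863.
Going back 7 days from January 7, 1863 reaches the end of the previous month; 70 − 7 = 63 left.
December 1862 has 31 days: 63 − 31 = 32 left.
November 1862 has 30 days: 32 − 30 = 2 left.
October 1862 has 31 days; 31 − 2 = 29 → October 29, 1862.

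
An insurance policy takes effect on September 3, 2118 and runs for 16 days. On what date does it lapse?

Advancing 16 days from September 3, 2118.
September has 30 days; 3 + 16 = 19, still in September.

September 19, 2118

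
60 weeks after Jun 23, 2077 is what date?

Adding 60 weeks = 420 days from June 23, 2077.
June has 30 days, so 30 − 23 = 7 days remain after June 23, 2077; 420 − 7 = 413 left.
July 2077 has 31 days: 413 − 31 = 382 left.
August 2077 has 31 days: 382 − 31 = 351 left.
September 2077 has 30 days: 351 − 30 = 321 left.
October 2077 has 31 days: 321 − 31 = 290 left.
November 2077 has 30 days: 290 − 30 = 260 left.
December 2077 has 31 days: 260 − 31 = 229 left.
January 2078 has 31 days: 229 − 31 = 198 left.
February 2078 has 28 days (2078 is not a leap year): 198 − 28 = 170 left.
March 2078 has 31 days: 170 − 31 = 139 left.
April 2078 has 30 days: 139 − 30 = 109 left.
May 2078 has 31 days: 109 − 31 = 78 left.
June 2078 has 30 days: 78 − 30 = 48 left.
July 2078 has 31 days: 48 − 31 = 17 left.
17 days into August 2078 → August 17, 2078.

August 17, 2078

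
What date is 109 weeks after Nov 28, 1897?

Adding 109 weeks = 763 days from November 28, 1897.
November has 30 days, so 30 − 28 = 2 days remain after November 28, 1897; 763 − 2 = 761 left.
December 1897 has 31 days: 761 − 31 = 730 left.
January 1898 has 31 days: 730 − 31 = 699 left.
February 1898 has 28 days (1898 is not a leap year): 699 − 28 = 671 left.
March 1898 has 31 days: 671 − 31 = 640 left.
April 1898 has 30 days: 640 − 30 = 610 left.
May 1898 has 31 days: 610 − 31 = 579 left.
June 1898 has 30 days: 579 − 30 = 549 left.
July 1898 has 31 days: 549 − 31 = 518 left.
August 1898 has 31 days: 518 − 31 = 487 left.
September 1898 has 30 days: 487 − 30 = 457 left.
October 1898 has 31 days: 457 − 31 = 426 left.
November 1898 has 30 days: 426 − 30 = 396 left.
December 1898 has 31 days: 396 − 31 = 365 left.
January 1899 has 31 days: 365 − 31 = 334 left.
February 1899 has 28 days (1899 is not a leap year): 334 − 28 = 306 left.
March 1899 has 31 days: 306 − 31 = 275 left.
April 1899 has 30 days: 275 − 30 = 245 left.
May 1899 has 31 days: 245 − 31 = 214 left.
June 1899 has 30 days: 214 − 30 = 184 left.
July 1899 has 31 days: 184 − 31 = 153 left.
August 1899 has 31 days: 153 − 31 = 122 left.
September 1899 has 30 days: 122 − 30 = 92 left.
October 1899 has 31 days: 92 − 31 = 61 left.
November 1899 has 30 days: 61 − 30 = 31 left.
31 days into December 1899 → December 31, 1899.

December 31, 1899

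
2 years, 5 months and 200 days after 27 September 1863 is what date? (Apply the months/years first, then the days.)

September 15, 1866

Advancing 2 years, 5 months and 200 days from September 27, 1863: first the month/year part, then the days.
+2 years → 1865; month 9 + 5 = 14, which is month 2 of year 1866 → February 1866.
Day 27 is valid in February, giving February 27, 1866.
Now add 200 days from February 27, 1866.
February has 28 days, so 28 − 27 = 1 day remains after February 27, 1866; 200 − 1 = 199 left.
March 1866 has 31 days: 199 − 31 = 168 left.
April 1866 has 30 days: 168 − 30 = 138 left.
May 1866 has 31 days: 138 − 31 = 107 left.
June 1866 has 30 days: 107 − 30 = 77 left.
July 1866 has 31 days: 77 − 31 = 46 left.
August 1866 has 31 days: 46 − 31 = 15 left.
15 days into September 1866 → September 15, 1866.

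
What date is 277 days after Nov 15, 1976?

August 19, 1977

Adding 277 days from November 15, 1976.
November has 30 days, so 30 − 15 = 15 days remain after November 15, 1976; 277 − 15 = 262 left.
December 1976 has 31 days: 262 − 31 = 231 left.
January 1977 has 31 days: 231 − 31 = 200 left.
February 1977 has 28 days (1977 is not a leap year): 200 − 28 = 172 left.
March 1977 has 31 days: 172 − 31 = 141 left.
April 1977 has 30 days: 141 − 30 = 111 left.
May 1977 has 31 days: 111 − 31 = 80 left.
June 1977 has 30 days: 80 − 30 = 50 left.
July 1977 has 31 days: 50 − 31 = 19 left.
19 days into August 1977 → August 19, 1977.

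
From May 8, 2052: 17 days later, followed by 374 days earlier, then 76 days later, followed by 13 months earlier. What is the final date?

July 1, 2050

Counting forward 17 days from May 8, 2052:
May has 31 days; 8 + 17 = 25, still in May.
Counting back 374 days from May 25, 2052:
Going back 25 days from May 25, 2052 reaches the end of the previous month; 374 − 25 = 349 left.
April 2052 has 30 days: 349 − 30 = 319 left.
March 2052 has 31 days: 319 − 31 = 288 left.
February 2052 has 29 days (2052 is a leap year): 288 − 29 = 259 left.
January 2052 has 31 days: 259 − 31 = 228 left.
December 2051 has 31 days: 228 − 31 = 197 left.
November 2051 has 30 days: 197 − 30 = 167 left.
October 2051 has 31 days: 167 − 31 = 136 left.
September 2051 has 30 days: 136 − 30 = 106 left.
August 2051 has 31 days: 106 − 31 = 75 left.
July 2051 has 31 days: 75 − 31 = 44 left.
June 2051 has 30 days: 44 − 30 = 14 left.
May 2051 has 31 days; 31 − 14 = 17 → May 17, 2051.
Advancing 76 days from May 17, 2051:
May has 31 days, so 31 − 17 = 14 days remain after May 17, 2051; 76 − 14 = 62 left.
June 2051 has 30 days: 62 − 30 = 32 left.
July 2051 has 31 days: 32 − 31 = 1 left.
1 day into August 2051 → August 1, 2051.
Subtracting 13 months from August 1, 2051:
month 8 − 13 = -5, which is month 7 of year 2050 → July 2050.
Day 1 is valid in July, giving July 1, 2050.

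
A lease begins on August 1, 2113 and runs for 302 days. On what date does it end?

Counting forward 302 days from August 1, 2113.
August has 31 days, so 31 − 1 = 30 days remain after August 1, 2113; 302 − 30 = 272 left.
September 2113 has 30 days: 272 − 30 = 242 left.
October 2113 has 31 days: 242 − 31 = 211 left.
November 2113 has 30 days: 211 − 30 = 181 left.
December 2113 has 31 days: 181 − 31 = 150 left.
January 2114 has 31 days: 150 − 31 = 119 left.
February 2114 has 28 days (2114 is not a leap year): 119 − 28 = 91 left.
March 2114 has 31 days: 91 − 31 = 60 left.
April 2114 has 30 days: 60 − 30 = 30 left.
30 days into May 2114 → May 30, 2114.

May 30, 2114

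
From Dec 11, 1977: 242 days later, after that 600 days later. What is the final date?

April 1, 1980

Advancing 242 days from December 11, 1977:
December has 31 days, so 31 − 11 = 20 days remain after December 11, 1977; 242 − 20 = 222 left.
January 1978 has 31 days: 222 − 31 = 191 left.
February 1978 has 28 days (1978 is not a leap year): 191 − 28 = 163 left.
March 1978 has 31 days: 163 − 31 = 132 left.
April 1978 has 30 days: 132 − 30 = 102 left.
May 1978 has 31 days: 102 − 31 = 71 left.
June 1978 has 30 days: 71 − 30 = 41 left.
July 1978 has 31 days: 41 − 31 = 10 left.
10 days into August 1978 → August 10, 1978.
Adding 600 days from August 10, 1978:
August has 31 days, so 31 − 10 = 21 days remain after August 10, 1978; 600 − 21 = 579 left.
September 1978 has 30 days: 579 − 30 = 549 left.
October 1978 has 31 days: 549 − 31 = 518 left.
November 1978 has 30 days: 518 − 30 = 488 left.
December 1978 has 31 days: 488 − 31 = 457 left.
January 1979 has 31 days: 457 − 31 = 426 left.
February 1979 has 28 days (1979 is not a leap year): 426 − 28 = 398 left.
March 1979 has 31 days: 398 − 31 = 367 left.
April 1979 has 30 days: 367 − 30 = 337 left.
May 1979 has 31 days: 337 − 31 = 306 left.
June 1979 has 30 days: 306 − 30 = 276 left.
July 1979 has 31 days: 276 − 31 = 245 left.
August 1979 has 31 days: 245 − 31 = 214 left.
September 1979 has 30 days: 214 − 30 = 184 left.
October 1979 has 31 days: 184 − 31 = 153 left.
November 1979 has 30 days: 153 − 30 = 123 left.
December 1979 has 31 days: 123 − 31 = 92 left.
January 1980 has 31 days: 92 − 31 = 61 left.
February 1980 has 29 days (1980 is a leap year): 61 − 29 = 32 left.
March 1980 has 31 days: 32 − 31 = 1 left.
1 day into April 1980 → April 1, 1980.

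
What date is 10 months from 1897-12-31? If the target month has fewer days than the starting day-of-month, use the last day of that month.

Counting forward 10 months from December 31, 1897.
month 12 + 10 = 22, which is month 10 of year 1898 → October 1898.
Day 31 is valid in October, giving October 31, 1898.

October 31, 1898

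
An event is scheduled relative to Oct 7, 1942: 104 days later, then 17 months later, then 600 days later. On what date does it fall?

Adding 104 days from October 7, 1942:
October has 31 days, so 31 − 7 = 24 days remain after October 7, 1942; 104 − 24 = 80 left.
November 1942 has 30 days: 80 − 30 = 50 left.
December 1942 has 31 days: 50 − 31 = 19 left.
19 days into January 1943 → January 19, 1943.
Counting forward 17 months from January 19, 1943:
month 1 + 17 = 18, which is month 6 of year 1944 → June 1944.
Day 19 is valid in June, giving June 19, 1944.
Counting forward 600 days from June 19, 1944:
June has 30 days, so 30 − 19 = 11 days remain after June 19, 1944; 600 − 11 = 589 left.
July 1944 has 31 days: 589 − 31 = 558 left.
August 1944 has 31 days: 558 − 31 = 527 left.
September 1944 has 30 days: 527 − 30 = 497 left.
October 1944 has 31 days: 497 − 31 = 466 left.
November 1944 has 30 days: 466 − 30 = 436 left.
December 1944 has 31 days: 436 − 31 = 405 left.
January 1945 has 31 days: 405 − 31 = 374 left.
February 1945 has 28 days (1945 is not a leap year): 374 − 28 = 346 left.
March 1945 has 31 days: 346 − 31 = 315 left.
April 1945 has 30 days: 315 − 30 = 285 left.
May 1945 has 31 days: 285 − 31 = 254 left.
June 1945 has 30 days: 254 − 30 = 224 left.
July 1945 has 31 days: 224 − 31 = 193 left.
August 1945 has 31 days: 193 − 31 = 162 left.
September 1945 has 30 days: 162 − 30 = 132 left.
October 1945 has 31 days: 132 − 31 = 101 left.
November 1945 has 30 days: 101 − 30 = 71 left.
December 1945 has 31 days: 71 − 31 = 40 left.
January 1946 has 31 days: 40 − 31 = 9 left.
9 days into February 1946 → February 9, 1946.

February 9, 1946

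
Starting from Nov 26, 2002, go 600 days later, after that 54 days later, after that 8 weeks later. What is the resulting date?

November 5, 2004

Counting forward 600 days from November 26, 2002:
November has 30 days, so 30 − 26 = 4 days remain after November 26, 2002; 600 − 4 = 596 left.
December 2002 has 31 days: 596 − 31 = 565 left.
January 2003 has 31 days: 565 − 31 = 534 left.
February 2003 has 28 days (2003 is not a leap year): 534 − 28 = 506 left.
March 2003 has 31 days: 506 − 31 = 475 left.
April 2003 has 30 days: 475 − 30 = 445 left.
May 2003 has 31 days: 445 − 31 = 414 left.
June 2003 has 30 days: 414 − 30 = 384 left.
July 2003 has 31 days: 384 − 31 = 353 left.
August 2003 has 31 days: 353 − 31 = 322 left.
September 2003 has 30 days: 322 − 30 = 292 left.
October 2003 has 31 days: 292 − 31 = 261 left.
November 2003 has 30 days: 261 − 30 = 231 left.
December 2003 has 31 days: 231 − 31 = 200 left.
January 2004 has 31 days: 200 − 31 = 169 left.
February 2004 has 29 days (2004 is a leap year): 169 − 29 = 140 left.
March 2004 has 31 days: 140 − 31 = 109 left.
April 2004 has 30 days: 109 − 30 = 79 left.
May 2004 has 31 days: 79 − 31 = 48 left.
June 2004 has 30 days: 48 − 30 = 18 left.
18 days into July 2004 → July 18, 2004.
Adding 54 days from July 18, 2004:
July has 31 days, so 31 − 18 = 13 days remain after July 18, 2004; 54 − 13 = 41 left.
August 2004 has 31 days: 41 − 31 = 10 left.
10 days into September 2004 → September 10, 2004.
Advancing 8 weeks (= 56 days) from September 10, 2004:
September has 30 days, so 30 − 10 = 20 days remain after September 10, 2004; 56 − 20 = 36 left.
October 2004 has 31 days: 36 − 31 = 5 left.
5 days into November 2004 → November 5, 2004.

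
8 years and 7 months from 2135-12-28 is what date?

Counting forward 8 years and 7 months from December 28, 2135.
+8 years → 2143; month 12 + 7 = 19, which is month 7 of year 2144 → July 2144.
Day 28 is valid in July, giving July 28, 2144.

July 28, 2144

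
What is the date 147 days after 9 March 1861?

August 3, 1861

Adding 147 days from March 9, 1861.
March has 31 days, so 31 − 9 = 22 days remain after March 9, 1861; 147 − 22 = 125 left.
April 1861 has 30 days: 125 − 30 = 95 left.
May 1861 has 31 days: 95 − 31 = 64 left.
June 1861 has 30 days: 64 − 30 = 34 left.
July 1861 has 31 days: 34 − 31 = 3 left.
3 days into August 1861 → August 3, 1861.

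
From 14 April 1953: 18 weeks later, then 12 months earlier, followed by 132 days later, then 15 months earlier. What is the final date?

Counting forward 18 weeks (= 126 days) from April 14, 1953:
April has 30 days, so 30 − 14 = 16 days remain after April 14, 1953; 126 − 16 = 110 left.
May 1953 has 31 days: 110 − 31 = 79 left.
June 1953 has 30 days: 79 − 30 = 49 left.
July 1953 has 31 days: 49 − 31 = 18 left.
18 days into August 1953 → August 18, 1953.
Subtracting 12 months from August 18, 1953:
month 8 − 12 = -4, which is month 8 of year 1952 → August 1952.
Day 18 is valid in August, giving August 18, 1952.
Counting forward 132 days from August 18, 1952:
August has 31 days, so 31 − 18 = 13 days remain after August 18, 1952; 132 − 13 = 119 left.
September 1952 has 30 days: 119 − 30 = 89 left.
October 1952 has 31 days: 89 − 31 = 58 left.
November 1952 has 30 days: 58 − 30 = 28 left.
28 days into December 1952 → December 28, 1952.
Going back 15 months from December 28, 1952:
month 12 − 15 = -3, which is month 9 of year 1951 → September 1951.
Day 28 is valid in September, giving September 28, 1951.

September 28, 1951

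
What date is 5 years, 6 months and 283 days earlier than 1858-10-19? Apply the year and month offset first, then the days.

July 10, 1852

Going back 5 years, 6 months and 283 days from October 19, 1858: first the month/year part, then the days.
-5 years → 1853; month 10 − 6 = 4 → April 1853.
Day 19 is valid in April, giving April 19, 1853.
Now subtract 283 days from April 19, 1853.
Going back 19 days from April 19, 1853 reaches the end of the previous month; 283 − 19 = 264 left.
March 1853 has 31 days: 264 − 31 = 233 left.
February 1853 has 28 days (1853 is not a leap year): 233 − 28 = 205 left.
January 1853 has 31 days: 205 − 31 = 174 left.
December 1852 has 31 days: 174 − 31 = 143 left.
November 1852 has 30 days: 143 − 30 = 113 left.
October 1852 has 31 days: 113 − 31 = 82 left.
September 1852 has 30 days: 82 − 30 = 52 left.
August 1852 has 31 days: 52 − 31 = 21 left.
July 1852 has 31 days; 31 − 21 = 10 → July 10, 1852.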